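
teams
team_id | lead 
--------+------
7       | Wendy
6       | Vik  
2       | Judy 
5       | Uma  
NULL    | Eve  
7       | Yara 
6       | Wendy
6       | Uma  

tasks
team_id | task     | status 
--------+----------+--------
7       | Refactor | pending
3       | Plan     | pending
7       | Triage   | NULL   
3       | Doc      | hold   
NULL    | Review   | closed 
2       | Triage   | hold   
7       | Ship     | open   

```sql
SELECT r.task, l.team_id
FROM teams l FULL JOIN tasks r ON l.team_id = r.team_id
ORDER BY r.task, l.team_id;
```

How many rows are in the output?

FULL OUTER JOIN keeps every row from both sides; unmatched rows get NULL for the other side's columns.
Matching on l.team_id = r.team_id. A NULL in a compared column never satisfies the condition.
- l (team_id=7) pairs with 3 row(s) of r.
- l (team_id=6) has no partner → padded with NULL.
- l (team_id=2) pairs with 1 row(s) of r.
- l (team_id=5) has no partner → padded with NULL.
- l (team_id=NULL) has no partner → padded with NULL.
- l (team_id=7) pairs with 3 row(s) of r.
- l (team_id=6) has no partner → padded with NULL.
- l (team_id=6) has no partner → padded with NULL.
- 3 row(s) from r found no l partner → padded with NULL.
Total: 7 matched + 8 padded = 15 rows.

15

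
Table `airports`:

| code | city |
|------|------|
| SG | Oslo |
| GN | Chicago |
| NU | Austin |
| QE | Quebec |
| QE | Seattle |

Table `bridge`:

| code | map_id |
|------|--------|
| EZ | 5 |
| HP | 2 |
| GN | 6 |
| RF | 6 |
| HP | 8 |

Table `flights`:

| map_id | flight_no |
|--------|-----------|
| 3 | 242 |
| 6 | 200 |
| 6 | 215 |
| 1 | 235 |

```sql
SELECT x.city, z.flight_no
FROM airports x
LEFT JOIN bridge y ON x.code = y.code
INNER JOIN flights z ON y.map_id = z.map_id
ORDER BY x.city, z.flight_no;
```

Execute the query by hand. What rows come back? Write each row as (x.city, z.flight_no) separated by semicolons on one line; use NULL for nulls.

Step 1 — x LEFT JOIN y on code → 5 row(s).
Then INNER JOIN `flights z` on map_id: keep only rows whose y.map_id appears in z.

(Chicago, 200); (Chicago, 215)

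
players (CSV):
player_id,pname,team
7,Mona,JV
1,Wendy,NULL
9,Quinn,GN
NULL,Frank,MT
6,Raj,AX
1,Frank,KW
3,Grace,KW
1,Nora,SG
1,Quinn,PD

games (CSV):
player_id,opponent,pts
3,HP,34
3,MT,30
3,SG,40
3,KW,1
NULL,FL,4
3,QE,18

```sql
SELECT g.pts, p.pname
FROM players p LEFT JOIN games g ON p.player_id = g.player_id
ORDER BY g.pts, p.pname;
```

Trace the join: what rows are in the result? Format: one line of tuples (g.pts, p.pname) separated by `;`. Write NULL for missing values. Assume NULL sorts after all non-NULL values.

LEFT JOIN keeps every row from `players`; unmatched rows get NULL for `games`'s columns.
Matching on p.player_id = g.player_id. A NULL in a compared column never satisfies the condition.
- p[0] player_id=7 → no match; kept with NULLs on the g side.
- p[1] player_id=1 → no match; kept with NULLs on the g side.
- p[2] player_id=9 → no match; kept with NULLs on the g side.
- p[3] player_id=NULL → no match; kept with NULLs on the g side.
- p[4] player_id=6 → no match; kept with NULLs on the g side.
- p[5] player_id=1 → no match; kept with NULLs on the g side.
- p[6] player_id=3 → 5 match(es) in g → 5 row(s).
- p[7] player_id=1 → no match; kept with NULLs on the g side.
- p[8] player_id=1 → no match; kept with NULLs on the g side.

(1, Grace); (18, Grace); (30, Grace); (34, Grace); (40, Grace); (NULL, Frank); (NULL, Frank); (NULL, Mona); (NULL, Nora); (NULL, Quinn); (NULL, Quinn); (NULL, Raj); (NULL, Wendy)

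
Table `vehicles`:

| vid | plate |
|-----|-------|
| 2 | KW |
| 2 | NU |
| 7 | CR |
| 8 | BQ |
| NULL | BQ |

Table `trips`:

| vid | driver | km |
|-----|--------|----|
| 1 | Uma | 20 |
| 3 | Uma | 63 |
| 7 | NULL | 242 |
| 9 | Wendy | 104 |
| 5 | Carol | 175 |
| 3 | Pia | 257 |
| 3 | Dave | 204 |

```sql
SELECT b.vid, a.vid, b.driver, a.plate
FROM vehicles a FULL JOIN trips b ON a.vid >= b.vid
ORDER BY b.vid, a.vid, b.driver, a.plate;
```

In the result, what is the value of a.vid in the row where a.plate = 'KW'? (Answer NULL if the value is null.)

2

FULL OUTER JOIN keeps every row from both sides; unmatched rows get NULL for the other side's columns.
Matching on a.vid >= b.vid. A NULL in a compared column never satisfies the condition.
Matched pairs: 14; unmatched a rows kept: 1; unmatched b rows kept: 1.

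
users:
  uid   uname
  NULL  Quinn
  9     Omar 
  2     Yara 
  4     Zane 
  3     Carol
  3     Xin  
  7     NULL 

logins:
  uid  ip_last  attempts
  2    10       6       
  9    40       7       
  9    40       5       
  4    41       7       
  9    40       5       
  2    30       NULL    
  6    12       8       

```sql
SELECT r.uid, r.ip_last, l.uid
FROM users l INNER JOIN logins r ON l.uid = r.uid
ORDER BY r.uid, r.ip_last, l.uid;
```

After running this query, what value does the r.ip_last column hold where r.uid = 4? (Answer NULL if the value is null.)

INNER JOIN keeps only pairs where the ON condition holds.
Matching on l.uid = r.uid. A NULL in a compared column never satisfies the condition.
- l row (uid=NULL): no match → dropped.
- l row (uid=9): matches 3 r row(s) → 3 output row(s).
- l row (uid=2): matches 2 r row(s) → 2 output row(s).
- l row (uid=4): matches 1 r row(s) → 1 output row(s).
- l row (uid=3): no match → dropped.
- l row (uid=3): no match → dropped.
- l row (uid=7): no match → dropped.

41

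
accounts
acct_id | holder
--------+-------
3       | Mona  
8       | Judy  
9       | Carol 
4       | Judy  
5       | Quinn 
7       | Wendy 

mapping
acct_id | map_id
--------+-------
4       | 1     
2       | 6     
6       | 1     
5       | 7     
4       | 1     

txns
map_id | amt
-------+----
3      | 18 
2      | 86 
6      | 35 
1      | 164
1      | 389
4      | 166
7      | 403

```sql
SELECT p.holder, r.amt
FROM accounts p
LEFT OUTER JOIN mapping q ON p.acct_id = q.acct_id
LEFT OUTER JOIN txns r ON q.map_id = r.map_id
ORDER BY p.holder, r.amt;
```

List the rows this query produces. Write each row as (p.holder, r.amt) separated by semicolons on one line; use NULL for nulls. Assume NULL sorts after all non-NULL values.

(Carol, NULL); (Judy, 164); (Judy, 164); (Judy, 389); (Judy, 389); (Judy, NULL); (Mona, NULL); (Quinn, 403); (Wendy, NULL)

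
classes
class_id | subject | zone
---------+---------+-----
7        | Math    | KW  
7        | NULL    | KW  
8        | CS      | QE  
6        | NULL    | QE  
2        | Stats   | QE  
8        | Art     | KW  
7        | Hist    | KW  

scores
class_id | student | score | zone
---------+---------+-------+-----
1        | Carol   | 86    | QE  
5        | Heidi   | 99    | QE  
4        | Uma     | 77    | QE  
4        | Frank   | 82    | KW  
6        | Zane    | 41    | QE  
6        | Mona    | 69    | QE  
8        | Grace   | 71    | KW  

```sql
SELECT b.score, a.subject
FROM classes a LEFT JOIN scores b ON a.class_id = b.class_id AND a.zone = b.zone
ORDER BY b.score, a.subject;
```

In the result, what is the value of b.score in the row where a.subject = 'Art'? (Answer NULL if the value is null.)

LEFT JOIN keeps every row from `classes`; unmatched rows get NULL for `scores`'s columns.
Matching on a.class_id = b.class_id AND a.zone = b.zone.
- a (class_id=7, zone=KW) has no partner → padded with NULL.
- a (class_id=7, zone=KW) has no partner → padded with NULL.
- a (class_id=8, zone=QE) has no partner → padded with NULL.
- a (class_id=6, zone=QE) pairs with 2 row(s) of b.
- a (class_id=2, zone=QE) has no partner → padded with NULL.
- a (class_id=8, zone=KW) pairs with 1 row(s) of b.
- a (class_id=7, zone=KW) has no partner → padded with NULL.

71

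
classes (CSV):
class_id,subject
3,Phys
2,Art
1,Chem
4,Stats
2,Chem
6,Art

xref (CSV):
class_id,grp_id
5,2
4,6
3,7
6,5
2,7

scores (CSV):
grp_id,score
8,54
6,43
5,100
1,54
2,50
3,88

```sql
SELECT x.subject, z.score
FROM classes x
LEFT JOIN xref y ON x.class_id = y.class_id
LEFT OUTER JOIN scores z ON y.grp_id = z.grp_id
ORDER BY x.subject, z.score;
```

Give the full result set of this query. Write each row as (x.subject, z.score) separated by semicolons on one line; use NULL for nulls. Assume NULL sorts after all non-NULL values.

(Art, 100); (Art, NULL); (Chem, NULL); (Chem, NULL); (Phys, NULL); (Stats, 43)

Evaluate left to right. First `classes x LEFT JOIN xref y` on class_id: 6 row(s).
Then LEFT JOIN `scores z` on grp_id: each of those 6 rows is kept; rows whose y.grp_id has no match in z get NULL for z's columns.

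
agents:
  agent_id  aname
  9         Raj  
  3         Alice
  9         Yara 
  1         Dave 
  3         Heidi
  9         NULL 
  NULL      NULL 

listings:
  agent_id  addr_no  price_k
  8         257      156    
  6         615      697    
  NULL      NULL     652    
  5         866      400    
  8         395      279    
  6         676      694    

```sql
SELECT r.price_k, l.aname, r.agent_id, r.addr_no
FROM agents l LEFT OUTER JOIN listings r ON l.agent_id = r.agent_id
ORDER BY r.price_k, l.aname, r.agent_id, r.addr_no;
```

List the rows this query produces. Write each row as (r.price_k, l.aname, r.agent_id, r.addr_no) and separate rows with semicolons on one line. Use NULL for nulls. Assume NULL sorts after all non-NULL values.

LEFT JOIN keeps every row from `agents`; unmatched rows get NULL for `listings`'s columns.
Matching on l.agent_id = r.agent_id. A NULL in a compared column never satisfies the condition.
- l row (agent_id=9): no match → kept, r columns NULL.
- l row (agent_id=3): no match → kept, r columns NULL.
- l row (agent_id=9): no match → kept, r columns NULL.
- l row (agent_id=1): no match → kept, r columns NULL.
- l row (agent_id=3): no match → kept, r columns NULL.
- l row (agent_id=9): no match → kept, r columns NULL.
- l row (agent_id=NULL): no match → kept, r columns NULL.
After projecting and ordering:
r.price_k | l.aname | r.agent_id | r.addr_no
NULL | Alice | NULL | NULL
NULL | Dave | NULL | NULL
NULL | Heidi | NULL | NULL
NULL | Raj | NULL | NULL
NULL | Yara | NULL | NULL
NULL | NULL | NULL | NULL
NULL | NULL | NULL | NULL

(NULL, Alice, NULL, NULL); (NULL, Dave, NULL, NULL); (NULL, Heidi, NULL, NULL); (NULL, Raj, NULL, NULL); (NULL, Yara, NULL, NULL); (NULL, NULL, NULL, NULL); (NULL, NULL, NULL, NULL)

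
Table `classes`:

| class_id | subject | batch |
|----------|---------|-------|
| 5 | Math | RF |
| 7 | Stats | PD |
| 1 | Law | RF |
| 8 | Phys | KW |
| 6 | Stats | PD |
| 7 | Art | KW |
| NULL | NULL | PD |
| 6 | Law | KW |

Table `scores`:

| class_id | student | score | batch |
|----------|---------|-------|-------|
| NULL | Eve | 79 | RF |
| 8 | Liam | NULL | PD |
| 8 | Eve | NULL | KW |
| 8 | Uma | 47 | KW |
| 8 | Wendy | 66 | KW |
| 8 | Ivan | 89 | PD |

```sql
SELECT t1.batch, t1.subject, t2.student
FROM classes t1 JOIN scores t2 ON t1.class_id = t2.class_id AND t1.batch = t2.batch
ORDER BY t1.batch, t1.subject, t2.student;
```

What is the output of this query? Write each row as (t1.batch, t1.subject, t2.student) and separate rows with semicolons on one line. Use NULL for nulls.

INNER JOIN keeps only pairs where the ON condition holds.
Matching on t1.class_id = t2.class_id AND t1.batch = t2.batch. A NULL in a compared column never satisfies the condition.
- class_id=5, batch=RF: no matching t2 row, dropped.
- class_id=7, batch=PD: no matching t2 row, dropped.
- class_id=1, batch=RF: no matching t2 row, dropped.
- class_id=8, batch=KW: 3 matching t2 row(s), so 3 row(s) emitted.
- class_id=6, batch=PD: no matching t2 row, dropped.
- class_id=7, batch=KW: no matching t2 row, dropped.
- class_id=NULL, batch=PD: no matching t2 row, dropped.
- class_id=6, batch=KW: no matching t2 row, dropped.
After projecting and ordering:
t1.batch | t1.subject | t2.student
KW | Phys | Eve
KW | Phys | Uma
KW | Phys | Wendy

(KW, Phys, Eve); (KW, Phys, Uma); (KW, Phys, Wendy)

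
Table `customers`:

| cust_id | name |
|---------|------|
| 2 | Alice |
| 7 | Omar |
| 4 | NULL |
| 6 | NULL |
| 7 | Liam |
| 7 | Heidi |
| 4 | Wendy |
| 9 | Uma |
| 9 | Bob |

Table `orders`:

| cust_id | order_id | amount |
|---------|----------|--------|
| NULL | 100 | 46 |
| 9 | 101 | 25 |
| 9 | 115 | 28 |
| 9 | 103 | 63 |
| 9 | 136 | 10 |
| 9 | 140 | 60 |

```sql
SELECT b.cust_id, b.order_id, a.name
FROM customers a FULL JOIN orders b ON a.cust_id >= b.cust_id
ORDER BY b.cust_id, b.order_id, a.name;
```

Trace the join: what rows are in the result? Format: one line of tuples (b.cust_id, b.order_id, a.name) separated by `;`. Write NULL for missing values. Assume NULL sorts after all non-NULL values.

(9, 101, Bob); (9, 101, Uma); (9, 103, Bob); (9, 103, Uma); (9, 115, Bob); (9, 115, Uma); (9, 136, Bob); (9, 136, Uma); (9, 140, Bob); (9, 140, Uma); (NULL, 100, NULL); (NULL, NULL, Alice); (NULL, NULL, Heidi); (NULL, NULL, Liam); (NULL, NULL, Omar); (NULL, NULL, Wendy); (NULL, NULL, NULL); (NULL, NULL, NULL)

FULL OUTER JOIN keeps every row from both sides; unmatched rows get NULL for the other side's columns.
Matching on a.cust_id >= b.cust_id. A NULL in a compared column never satisfies the condition.
- cust_id=2: no b row matches, row kept with b columns NULL.
- cust_id=7: no b row matches, row kept with b columns NULL.
- cust_id=4: no b row matches, row kept with b columns NULL.
- cust_id=6: no b row matches, row kept with b columns NULL.
- cust_id=7: no b row matches, row kept with b columns NULL.
- cust_id=7: no b row matches, row kept with b columns NULL.
- cust_id=4: no b row matches, row kept with b columns NULL.
- cust_id=9: 5 matching b row(s), so 5 row(s) emitted.
- cust_id=9: 5 matching b row(s), so 5 row(s) emitted.
- 1 b row(s) had no a match → kept, a columns NULL.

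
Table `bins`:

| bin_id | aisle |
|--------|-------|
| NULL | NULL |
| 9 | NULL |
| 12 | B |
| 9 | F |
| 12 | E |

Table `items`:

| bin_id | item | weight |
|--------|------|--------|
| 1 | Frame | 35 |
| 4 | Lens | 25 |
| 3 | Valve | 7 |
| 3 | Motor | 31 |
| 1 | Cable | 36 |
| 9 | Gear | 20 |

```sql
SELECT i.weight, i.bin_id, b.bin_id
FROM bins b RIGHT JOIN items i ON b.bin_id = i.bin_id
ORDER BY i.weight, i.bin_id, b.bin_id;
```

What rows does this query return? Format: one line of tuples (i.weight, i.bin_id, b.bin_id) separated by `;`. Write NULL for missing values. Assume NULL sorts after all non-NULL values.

(7, 3, NULL); (20, 9, 9); (20, 9, 9); (25, 4, NULL); (31, 3, NULL); (35, 1, NULL); (36, 1, NULL)

RIGHT JOIN keeps every row from `items`; unmatched rows get NULL for `bins`'s columns.
Matching on b.bin_id = i.bin_id. A NULL in a compared column never satisfies the condition.
- bin_id=NULL: no matching i row.
- bin_id=9: 1 matching i row(s), so 1 row(s) emitted.
- bin_id=12: no matching i row.
- bin_id=9: 1 matching i row(s), so 1 row(s) emitted.
- bin_id=12: no matching i row.
- plus 5 unmatched i row(s), each kept with NULL b columns.
After projecting and ordering:
i.weight | i.bin_id | b.bin_id
7 | 3 | NULL
20 | 9 | 9
20 | 9 | 9
25 | 4 | NULL
31 | 3 | NULL
35 | 1 | NULL
36 | 1 | NULL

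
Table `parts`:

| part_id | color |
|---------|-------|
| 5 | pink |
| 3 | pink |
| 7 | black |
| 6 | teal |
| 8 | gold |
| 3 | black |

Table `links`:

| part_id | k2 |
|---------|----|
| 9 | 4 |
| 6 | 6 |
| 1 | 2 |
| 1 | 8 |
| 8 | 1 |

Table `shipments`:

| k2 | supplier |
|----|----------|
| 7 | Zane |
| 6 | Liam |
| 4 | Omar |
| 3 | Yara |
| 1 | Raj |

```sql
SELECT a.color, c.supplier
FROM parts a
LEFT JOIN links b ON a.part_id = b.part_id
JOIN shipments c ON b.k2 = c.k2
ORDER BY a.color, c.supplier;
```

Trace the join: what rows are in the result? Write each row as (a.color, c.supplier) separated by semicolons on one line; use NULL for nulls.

Step 1 — a LEFT JOIN b on part_id → 6 row(s).
Then INNER JOIN `shipments c` on k2: keep only rows whose b.k2 appears in c.

(gold, Raj); (teal, Liam)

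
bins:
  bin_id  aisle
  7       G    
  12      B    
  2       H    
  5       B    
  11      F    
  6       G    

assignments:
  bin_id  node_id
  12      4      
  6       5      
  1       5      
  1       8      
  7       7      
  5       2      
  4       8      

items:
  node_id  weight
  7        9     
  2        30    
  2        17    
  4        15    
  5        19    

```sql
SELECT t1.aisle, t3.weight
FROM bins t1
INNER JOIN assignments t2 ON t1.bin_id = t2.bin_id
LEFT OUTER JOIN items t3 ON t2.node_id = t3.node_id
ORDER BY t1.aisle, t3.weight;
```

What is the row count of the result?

5

Step 1 — t1 INNER JOIN t2 on bin_id → 4 row(s).
Then LEFT JOIN `items t3` on node_id: each of those 4 rows is kept; rows whose t2.node_id has no match in t3 get NULL for t3's columns.
Result: 5 row(s).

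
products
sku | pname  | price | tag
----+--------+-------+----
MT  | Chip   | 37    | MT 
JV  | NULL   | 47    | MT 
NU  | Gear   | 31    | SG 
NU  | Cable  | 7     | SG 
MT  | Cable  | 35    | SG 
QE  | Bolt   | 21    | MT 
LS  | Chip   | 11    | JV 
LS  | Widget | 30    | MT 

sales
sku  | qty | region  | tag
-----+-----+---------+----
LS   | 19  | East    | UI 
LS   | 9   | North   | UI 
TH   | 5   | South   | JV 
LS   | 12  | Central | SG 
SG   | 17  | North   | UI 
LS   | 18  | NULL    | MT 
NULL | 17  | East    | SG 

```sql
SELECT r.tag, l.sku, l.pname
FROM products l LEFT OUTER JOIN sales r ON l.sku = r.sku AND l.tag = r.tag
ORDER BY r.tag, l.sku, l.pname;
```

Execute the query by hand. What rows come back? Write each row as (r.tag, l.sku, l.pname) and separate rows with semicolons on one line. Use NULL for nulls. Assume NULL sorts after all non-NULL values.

LEFT JOIN keeps every row from `products`; unmatched rows get NULL for `sales`'s columns.
Matching on l.sku = r.sku AND l.tag = r.tag. A NULL in a compared column never satisfies the condition.
- l[0] sku=MT, tag=MT → no match; kept with NULLs on the r side.
- l[1] sku=JV, tag=MT → no match; kept with NULLs on the r side.
- l[2] sku=NU, tag=SG → no match; kept with NULLs on the r side.
- l[3] sku=NU, tag=SG → no match; kept with NULLs on the r side.
- l[4] sku=MT, tag=SG → no match; kept with NULLs on the r side.
- l[5] sku=QE, tag=MT → no match; kept with NULLs on the r side.
- l[6] sku=LS, tag=JV → no match; kept with NULLs on the r side.
- l[7] sku=LS, tag=MT → 1 match(es) in r → 1 row(s).
After projecting and ordering:
r.tag | l.sku | l.pname
MT | LS | Widget
NULL | JV | NULL
NULL | LS | Chip
NULL | MT | Cable
NULL | MT | Chip
NULL | NU | Cable
NULL | NU | Gear
NULL | QE | Bolt

(MT, LS, Widget); (NULL, JV, NULL); (NULL, LS, Chip); (NULL, MT, Cable); (NULL, MT, Chip); (NULL, NU, Cable); (NULL, NU, Gear); (NULL, QE, Bolt)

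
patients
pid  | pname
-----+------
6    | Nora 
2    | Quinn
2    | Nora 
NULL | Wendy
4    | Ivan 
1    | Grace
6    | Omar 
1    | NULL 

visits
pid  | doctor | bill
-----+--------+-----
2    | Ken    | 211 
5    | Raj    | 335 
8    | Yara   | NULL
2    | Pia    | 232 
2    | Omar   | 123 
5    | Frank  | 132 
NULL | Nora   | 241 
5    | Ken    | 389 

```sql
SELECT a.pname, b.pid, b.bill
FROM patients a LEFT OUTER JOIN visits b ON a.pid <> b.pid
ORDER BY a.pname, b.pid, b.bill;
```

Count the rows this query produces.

44

LEFT JOIN keeps every row from `patients`; unmatched rows get NULL for `visits`'s columns.
Matching on a.pid <> b.pid. A NULL in a compared column never satisfies the condition.
Matched pairs: 43; unmatched a rows kept: 1.
Total: 43 matched + 1 padded = 44 rows.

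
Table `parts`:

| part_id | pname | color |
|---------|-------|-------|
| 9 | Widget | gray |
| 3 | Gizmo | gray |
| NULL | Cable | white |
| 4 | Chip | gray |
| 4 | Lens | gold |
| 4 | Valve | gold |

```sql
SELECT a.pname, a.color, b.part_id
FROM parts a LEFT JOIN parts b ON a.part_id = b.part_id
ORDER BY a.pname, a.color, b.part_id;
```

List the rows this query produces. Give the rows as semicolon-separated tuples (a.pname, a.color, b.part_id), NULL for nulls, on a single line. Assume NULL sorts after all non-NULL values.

(Cable, white, NULL); (Chip, gray, 4); (Chip, gray, 4); (Chip, gray, 4); (Gizmo, gray, 3); (Lens, gold, 4); (Lens, gold, 4); (Lens, gold, 4); (Valve, gold, 4); (Valve, gold, 4); (Valve, gold, 4); (Widget, gray, 9)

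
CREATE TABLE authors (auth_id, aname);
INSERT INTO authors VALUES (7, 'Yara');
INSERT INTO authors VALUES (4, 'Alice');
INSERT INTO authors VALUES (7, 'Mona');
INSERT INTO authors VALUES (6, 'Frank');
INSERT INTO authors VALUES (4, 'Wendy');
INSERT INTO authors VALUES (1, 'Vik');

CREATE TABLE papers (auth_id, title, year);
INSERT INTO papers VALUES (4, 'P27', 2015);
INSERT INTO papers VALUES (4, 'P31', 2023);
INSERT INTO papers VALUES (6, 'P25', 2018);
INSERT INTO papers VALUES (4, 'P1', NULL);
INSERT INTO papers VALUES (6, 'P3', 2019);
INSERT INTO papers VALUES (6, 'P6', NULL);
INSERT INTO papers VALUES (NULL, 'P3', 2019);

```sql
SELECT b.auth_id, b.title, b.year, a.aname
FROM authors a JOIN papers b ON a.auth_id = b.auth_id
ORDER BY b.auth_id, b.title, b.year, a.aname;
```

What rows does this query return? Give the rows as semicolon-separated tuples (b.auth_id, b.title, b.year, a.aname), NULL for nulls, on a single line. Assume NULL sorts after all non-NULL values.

(4, P1, NULL, Alice); (4, P1, NULL, Wendy); (4, P27, 2015, Alice); (4, P27, 2015, Wendy); (4, P31, 2023, Alice); (4, P31, 2023, Wendy); (6, P25, 2018, Frank); (6, P3, 2019, Frank); (6, P6, NULL, Frank)

INNER JOIN keeps only pairs where the ON condition holds.
Matching on a.auth_id = b.auth_id. A NULL in a compared column never satisfies the condition.
- a row (auth_id=7): no match → dropped.
- a row (auth_id=4): matches 3 b row(s) → 3 output row(s).
- a row (auth_id=7): no match → dropped.
- a row (auth_id=6): matches 3 b row(s) → 3 output row(s).
- a row (auth_id=4): matches 3 b row(s) → 3 output row(s).
- a row (auth_id=1): no match → dropped.
After projecting and ordering:
b.auth_id | b.title | b.year | a.aname
4 | P1 | NULL | Alice
4 | P1 | NULL | Wendy
4 | P27 | 2015 | Alice
4 | P27 | 2015 | Wendy
4 | P31 | 2023 | Alice
4 | P31 | 2023 | Wendy
6 | P25 | 2018 | Frank
6 | P3 | 2019 | Frank
6 | P6 | NULL | Frank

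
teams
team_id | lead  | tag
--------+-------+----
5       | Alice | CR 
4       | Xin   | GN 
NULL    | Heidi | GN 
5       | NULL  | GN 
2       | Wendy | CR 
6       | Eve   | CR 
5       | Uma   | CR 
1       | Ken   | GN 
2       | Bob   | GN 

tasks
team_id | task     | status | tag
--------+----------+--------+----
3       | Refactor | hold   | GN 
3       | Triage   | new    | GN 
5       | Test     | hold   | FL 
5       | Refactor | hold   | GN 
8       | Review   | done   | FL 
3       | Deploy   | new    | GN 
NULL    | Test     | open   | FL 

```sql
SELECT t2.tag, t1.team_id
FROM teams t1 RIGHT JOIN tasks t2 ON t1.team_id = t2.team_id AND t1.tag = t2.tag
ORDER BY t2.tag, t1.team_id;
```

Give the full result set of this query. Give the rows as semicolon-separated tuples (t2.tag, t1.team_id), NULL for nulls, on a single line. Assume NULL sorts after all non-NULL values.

RIGHT JOIN keeps every row from `tasks`; unmatched rows get NULL for `teams`'s columns.
Matching on t1.team_id = t2.team_id AND t1.tag = t2.tag. A NULL in a compared column never satisfies the condition.
- t1[0] team_id=5, tag=CR → no match.
- t1[1] team_id=4, tag=GN → no match.
- t1[2] team_id=NULL, tag=GN → no match.
- t1[3] team_id=5, tag=GN → 1 match(es) in t2 → 1 row(s).
- t1[4] team_id=2, tag=CR → no match.
- t1[5] team_id=6, tag=CR → no match.
- t1[6] team_id=5, tag=CR → no match.
- t1[7] team_id=1, tag=GN → no match.
- t1[8] team_id=2, tag=GN → no match.
- 6 row(s) from t2 found no t1 partner → padded with NULL.
After projecting and ordering:
t2.tag | t1.team_id
FL | NULL
FL | NULL
FL | NULL
GN | 5
GN | NULL
GN | NULL
GN | NULL

(FL, NULL); (FL, NULL); (FL, NULL); (GN, 5); (GN, NULL); (GN, NULL); (GN, NULL)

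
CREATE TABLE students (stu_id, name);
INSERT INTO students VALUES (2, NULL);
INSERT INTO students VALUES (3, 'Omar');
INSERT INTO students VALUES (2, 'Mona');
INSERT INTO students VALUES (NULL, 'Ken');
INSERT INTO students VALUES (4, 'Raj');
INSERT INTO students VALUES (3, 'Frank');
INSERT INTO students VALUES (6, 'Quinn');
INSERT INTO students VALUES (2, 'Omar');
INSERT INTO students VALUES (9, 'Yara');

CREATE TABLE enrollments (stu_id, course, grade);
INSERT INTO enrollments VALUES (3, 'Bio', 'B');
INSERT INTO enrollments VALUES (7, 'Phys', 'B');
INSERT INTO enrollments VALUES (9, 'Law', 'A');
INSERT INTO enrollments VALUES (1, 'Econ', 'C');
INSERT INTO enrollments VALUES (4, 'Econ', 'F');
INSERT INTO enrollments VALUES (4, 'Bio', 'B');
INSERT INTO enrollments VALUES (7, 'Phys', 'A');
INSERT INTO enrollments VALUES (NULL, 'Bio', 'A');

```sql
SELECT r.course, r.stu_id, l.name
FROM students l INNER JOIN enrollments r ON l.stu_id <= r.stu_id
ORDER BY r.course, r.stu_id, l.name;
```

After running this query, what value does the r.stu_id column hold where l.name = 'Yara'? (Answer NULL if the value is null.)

9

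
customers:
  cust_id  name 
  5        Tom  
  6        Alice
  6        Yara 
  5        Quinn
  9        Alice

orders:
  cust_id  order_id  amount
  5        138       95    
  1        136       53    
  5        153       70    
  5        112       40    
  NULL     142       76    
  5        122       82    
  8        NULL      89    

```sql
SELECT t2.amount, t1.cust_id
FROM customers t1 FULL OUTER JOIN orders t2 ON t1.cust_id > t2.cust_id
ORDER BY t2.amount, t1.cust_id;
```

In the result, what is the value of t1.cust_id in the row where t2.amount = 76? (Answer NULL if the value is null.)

FULL OUTER JOIN keeps every row from both sides; unmatched rows get NULL for the other side's columns.
Matching on t1.cust_id > t2.cust_id. A NULL in a compared column never satisfies the condition.
Matched pairs: 18; unmatched t1 rows kept: 0; unmatched t2 rows kept: 1.

NULL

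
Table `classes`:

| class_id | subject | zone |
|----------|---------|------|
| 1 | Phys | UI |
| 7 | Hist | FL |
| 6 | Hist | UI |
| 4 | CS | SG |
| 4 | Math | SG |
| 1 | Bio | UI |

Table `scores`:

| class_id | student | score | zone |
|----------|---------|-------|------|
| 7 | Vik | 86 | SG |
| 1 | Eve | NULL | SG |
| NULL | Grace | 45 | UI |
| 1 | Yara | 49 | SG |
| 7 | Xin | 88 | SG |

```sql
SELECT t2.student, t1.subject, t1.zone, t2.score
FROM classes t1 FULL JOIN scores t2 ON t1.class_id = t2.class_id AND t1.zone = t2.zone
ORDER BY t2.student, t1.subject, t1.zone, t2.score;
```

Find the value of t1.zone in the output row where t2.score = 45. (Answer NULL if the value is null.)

FULL OUTER JOIN keeps every row from both sides; unmatched rows get NULL for the other side's columns.
Matching on t1.class_id = t2.class_id AND t1.zone = t2.zone. A NULL in a compared column never satisfies the condition.
- t1 (class_id=1, zone=UI) has no partner → padded with NULL.
- t1 (class_id=7, zone=FL) has no partner → padded with NULL.
- t1 (class_id=6, zone=UI) has no partner → padded with NULL.
- t1 (class_id=4, zone=SG) has no partner → padded with NULL.
- t1 (class_id=4, zone=SG) has no partner → padded with NULL.
- t1 (class_id=1, zone=UI) has no partner → padded with NULL.
- plus 5 unmatched t2 row(s), each kept with NULL t1 columns.

NULL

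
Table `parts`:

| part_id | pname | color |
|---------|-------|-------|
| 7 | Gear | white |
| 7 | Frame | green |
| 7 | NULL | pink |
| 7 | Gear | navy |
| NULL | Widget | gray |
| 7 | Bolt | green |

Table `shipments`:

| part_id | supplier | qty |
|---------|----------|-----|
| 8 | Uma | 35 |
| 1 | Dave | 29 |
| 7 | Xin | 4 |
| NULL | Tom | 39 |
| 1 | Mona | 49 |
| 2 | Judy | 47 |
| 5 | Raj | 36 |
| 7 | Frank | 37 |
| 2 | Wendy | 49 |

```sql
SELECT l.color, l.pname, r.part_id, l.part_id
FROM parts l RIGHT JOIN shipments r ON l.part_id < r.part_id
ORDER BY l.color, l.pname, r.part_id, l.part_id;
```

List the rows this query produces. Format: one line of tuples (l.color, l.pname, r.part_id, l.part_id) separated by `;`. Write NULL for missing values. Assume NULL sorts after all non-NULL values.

RIGHT JOIN keeps every row from `shipments`; unmatched rows get NULL for `parts`'s columns.
Matching on l.part_id < r.part_id. A NULL in a compared column never satisfies the condition.
- l (part_id=7) pairs with 1 row(s) of r.
- l (part_id=7) pairs with 1 row(s) of r.
- l (part_id=7) pairs with 1 row(s) of r.
- l (part_id=7) pairs with 1 row(s) of r.
- l (part_id=NULL) has no partner in r.
- l (part_id=7) pairs with 1 row(s) of r.
- 8 row(s) from r found no l partner → padded with NULL.

(green, Bolt, 8, 7); (green, Frame, 8, 7); (navy, Gear, 8, 7); (pink, NULL, 8, 7); (white, Gear, 8, 7); (NULL, NULL, 1, NULL); (NULL, NULL, 1, NULL); (NULL, NULL, 2, NULL); (NULL, NULL, 2, NULL); (NULL, NULL, 5, NULL); (NULL, NULL, 7, NULL); (NULL, NULL, 7, NULL); (NULL, NULL, NULL, NULL)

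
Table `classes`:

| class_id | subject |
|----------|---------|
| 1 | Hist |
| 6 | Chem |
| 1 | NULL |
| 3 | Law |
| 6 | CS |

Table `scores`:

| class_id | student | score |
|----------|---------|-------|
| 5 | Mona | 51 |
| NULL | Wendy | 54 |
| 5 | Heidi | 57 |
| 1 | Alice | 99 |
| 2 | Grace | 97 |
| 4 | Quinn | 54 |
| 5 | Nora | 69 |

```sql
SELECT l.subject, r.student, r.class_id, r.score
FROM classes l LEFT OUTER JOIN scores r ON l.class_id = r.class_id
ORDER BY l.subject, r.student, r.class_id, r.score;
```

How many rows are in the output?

LEFT JOIN keeps every row from `classes`; unmatched rows get NULL for `scores`'s columns.
Matching on l.class_id = r.class_id. A NULL in a compared column never satisfies the condition.
Matched pairs: 2; unmatched l rows kept: 3.
Total: 2 matched + 3 padded = 5 rows.

5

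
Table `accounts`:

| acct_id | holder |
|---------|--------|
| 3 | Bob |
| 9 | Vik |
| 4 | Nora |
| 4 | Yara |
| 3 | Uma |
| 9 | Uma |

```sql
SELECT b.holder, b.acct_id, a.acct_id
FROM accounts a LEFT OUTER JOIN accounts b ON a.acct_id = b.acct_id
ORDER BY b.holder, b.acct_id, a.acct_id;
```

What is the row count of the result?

12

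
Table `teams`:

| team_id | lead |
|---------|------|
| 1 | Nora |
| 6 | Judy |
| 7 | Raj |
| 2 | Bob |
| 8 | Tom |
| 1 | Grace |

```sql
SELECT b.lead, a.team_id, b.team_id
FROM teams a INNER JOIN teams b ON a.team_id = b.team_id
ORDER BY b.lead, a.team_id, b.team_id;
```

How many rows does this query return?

INNER JOIN keeps only pairs where the ON condition holds.
Matching on a.team_id = b.team_id.
- a[0] team_id=1 → 2 match(es) in b → 2 row(s).
- a[1] team_id=6 → 1 match(es) in b → 1 row(s).
- a[2] team_id=7 → 1 match(es) in b → 1 row(s).
- a[3] team_id=2 → 1 match(es) in b → 1 row(s).
- a[4] team_id=8 → 1 match(es) in b → 1 row(s).
- a[5] team_id=1 → 2 match(es) in b → 2 row(s).
Total: 8 rows.

8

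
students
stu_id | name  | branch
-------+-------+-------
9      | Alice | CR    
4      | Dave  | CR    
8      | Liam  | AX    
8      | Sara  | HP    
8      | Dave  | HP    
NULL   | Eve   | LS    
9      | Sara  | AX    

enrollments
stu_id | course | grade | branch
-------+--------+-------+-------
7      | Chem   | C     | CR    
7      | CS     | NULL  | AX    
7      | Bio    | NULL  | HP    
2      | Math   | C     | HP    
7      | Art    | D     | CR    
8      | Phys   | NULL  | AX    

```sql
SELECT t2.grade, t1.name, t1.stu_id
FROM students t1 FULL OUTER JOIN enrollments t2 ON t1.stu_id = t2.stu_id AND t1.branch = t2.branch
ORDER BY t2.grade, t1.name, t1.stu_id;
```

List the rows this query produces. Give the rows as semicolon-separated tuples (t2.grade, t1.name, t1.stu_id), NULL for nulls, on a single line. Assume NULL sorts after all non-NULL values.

(C, NULL, NULL); (C, NULL, NULL); (D, NULL, NULL); (NULL, Alice, 9); (NULL, Dave, 4); (NULL, Dave, 8); (NULL, Eve, NULL); (NULL, Liam, 8); (NULL, Sara, 8); (NULL, Sara, 9); (NULL, NULL, NULL); (NULL, NULL, NULL)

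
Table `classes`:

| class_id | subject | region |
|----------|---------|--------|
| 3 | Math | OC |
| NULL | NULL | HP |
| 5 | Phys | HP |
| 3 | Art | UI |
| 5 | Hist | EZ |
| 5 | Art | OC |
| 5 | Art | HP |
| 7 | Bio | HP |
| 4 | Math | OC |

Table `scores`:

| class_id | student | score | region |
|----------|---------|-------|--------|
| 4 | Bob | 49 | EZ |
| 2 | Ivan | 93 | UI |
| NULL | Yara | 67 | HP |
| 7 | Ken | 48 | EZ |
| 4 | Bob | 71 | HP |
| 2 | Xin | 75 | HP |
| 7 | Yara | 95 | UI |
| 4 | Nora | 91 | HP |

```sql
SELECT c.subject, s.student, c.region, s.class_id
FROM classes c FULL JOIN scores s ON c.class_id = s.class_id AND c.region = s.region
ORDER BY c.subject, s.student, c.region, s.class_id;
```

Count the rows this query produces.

17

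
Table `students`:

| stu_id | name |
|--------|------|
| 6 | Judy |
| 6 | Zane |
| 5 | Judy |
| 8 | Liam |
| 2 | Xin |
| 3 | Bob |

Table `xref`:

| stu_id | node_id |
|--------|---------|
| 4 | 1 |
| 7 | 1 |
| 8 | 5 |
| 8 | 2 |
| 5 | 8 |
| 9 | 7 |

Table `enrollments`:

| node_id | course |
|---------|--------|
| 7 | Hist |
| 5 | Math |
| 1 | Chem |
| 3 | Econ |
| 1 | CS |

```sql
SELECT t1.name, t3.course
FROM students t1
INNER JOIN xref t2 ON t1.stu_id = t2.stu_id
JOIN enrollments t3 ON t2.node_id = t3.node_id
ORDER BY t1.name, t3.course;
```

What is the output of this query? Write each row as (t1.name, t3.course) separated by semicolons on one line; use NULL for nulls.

(Liam, Math)

Joins associate left-to-right: students INNER JOIN xref on stu_id gives 3 intermediate row(s).
Then INNER JOIN `enrollments t3` on node_id: keep only rows whose t2.node_id appears in t3.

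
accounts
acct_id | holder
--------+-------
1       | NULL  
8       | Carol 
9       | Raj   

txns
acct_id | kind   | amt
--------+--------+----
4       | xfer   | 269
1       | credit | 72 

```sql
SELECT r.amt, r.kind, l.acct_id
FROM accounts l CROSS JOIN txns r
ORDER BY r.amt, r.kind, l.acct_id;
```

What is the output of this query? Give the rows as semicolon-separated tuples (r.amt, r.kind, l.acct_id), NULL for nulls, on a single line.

CROSS JOIN pairs every row of `accounts` with every row of `txns`: 3 × 2 = 6 rows.

(72, credit, 1); (72, credit, 8); (72, credit, 9); (269, xfer, 1); (269, xfer, 8); (269, xfer, 9)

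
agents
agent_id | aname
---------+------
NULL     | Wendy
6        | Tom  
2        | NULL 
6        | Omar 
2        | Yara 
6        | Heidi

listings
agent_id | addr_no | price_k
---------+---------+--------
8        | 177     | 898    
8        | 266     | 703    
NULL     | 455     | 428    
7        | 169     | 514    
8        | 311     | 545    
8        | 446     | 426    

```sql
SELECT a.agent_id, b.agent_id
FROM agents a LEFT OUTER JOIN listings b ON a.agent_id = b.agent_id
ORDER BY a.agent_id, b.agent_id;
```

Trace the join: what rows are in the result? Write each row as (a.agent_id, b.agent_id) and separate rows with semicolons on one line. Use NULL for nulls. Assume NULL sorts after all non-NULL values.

LEFT JOIN keeps every row from `agents`; unmatched rows get NULL for `listings`'s columns.
Matching on a.agent_id = b.agent_id. A NULL in a compared column never satisfies the condition.
Matched pairs: 0; unmatched a rows kept: 6.

(2, NULL); (2, NULL); (6, NULL); (6, NULL); (6, NULL); (NULL, NULL)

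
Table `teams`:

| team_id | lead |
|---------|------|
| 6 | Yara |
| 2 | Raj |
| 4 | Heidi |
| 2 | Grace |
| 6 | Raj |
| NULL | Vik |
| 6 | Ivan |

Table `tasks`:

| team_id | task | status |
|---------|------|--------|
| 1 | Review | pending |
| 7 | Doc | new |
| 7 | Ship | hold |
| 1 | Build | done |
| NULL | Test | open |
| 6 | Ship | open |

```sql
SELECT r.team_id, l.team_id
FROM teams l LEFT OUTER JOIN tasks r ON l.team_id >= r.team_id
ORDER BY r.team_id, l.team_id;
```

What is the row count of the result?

16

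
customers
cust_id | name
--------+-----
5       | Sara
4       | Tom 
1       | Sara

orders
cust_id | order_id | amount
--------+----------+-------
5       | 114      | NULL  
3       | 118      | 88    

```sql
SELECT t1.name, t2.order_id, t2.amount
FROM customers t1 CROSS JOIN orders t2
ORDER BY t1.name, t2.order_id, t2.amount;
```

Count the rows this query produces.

6

CROSS JOIN pairs every row of `customers` with every row of `orders`: 3 × 2 = 6 rows.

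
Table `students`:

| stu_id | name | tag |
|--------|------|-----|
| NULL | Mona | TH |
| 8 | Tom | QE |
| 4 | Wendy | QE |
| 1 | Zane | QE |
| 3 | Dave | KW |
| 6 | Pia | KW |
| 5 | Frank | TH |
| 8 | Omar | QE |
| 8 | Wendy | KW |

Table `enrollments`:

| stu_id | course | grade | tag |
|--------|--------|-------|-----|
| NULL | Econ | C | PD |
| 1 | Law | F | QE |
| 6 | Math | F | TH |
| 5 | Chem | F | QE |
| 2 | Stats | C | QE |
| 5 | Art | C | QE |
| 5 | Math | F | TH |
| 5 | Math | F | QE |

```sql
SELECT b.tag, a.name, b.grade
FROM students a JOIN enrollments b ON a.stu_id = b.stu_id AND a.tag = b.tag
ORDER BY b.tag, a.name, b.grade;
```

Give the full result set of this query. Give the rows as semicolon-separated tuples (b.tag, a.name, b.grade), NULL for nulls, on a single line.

INNER JOIN keeps only pairs where the ON condition holds.
Matching on a.stu_id = b.stu_id AND a.tag = b.tag. A NULL in a compared column never satisfies the condition.
- a (stu_id=NULL, tag=TH) has no partner → excluded.
- a (stu_id=8, tag=QE) has no partner → excluded.
- a (stu_id=4, tag=QE) has no partner → excluded.
- a (stu_id=1, tag=QE) pairs with 1 row(s) of b.
- a (stu_id=3, tag=KW) has no partner → excluded.
- a (stu_id=6, tag=KW) has no partner → excluded.
- a (stu_id=5, tag=TH) pairs with 1 row(s) of b.
- a (stu_id=8, tag=QE) has no partner → excluded.
- a (stu_id=8, tag=KW) has no partner → excluded.
After projecting and ordering:
b.tag | a.name | b.grade
QE | Zane | F
TH | Frank | F

(QE, Zane, F); (TH, Frank, F)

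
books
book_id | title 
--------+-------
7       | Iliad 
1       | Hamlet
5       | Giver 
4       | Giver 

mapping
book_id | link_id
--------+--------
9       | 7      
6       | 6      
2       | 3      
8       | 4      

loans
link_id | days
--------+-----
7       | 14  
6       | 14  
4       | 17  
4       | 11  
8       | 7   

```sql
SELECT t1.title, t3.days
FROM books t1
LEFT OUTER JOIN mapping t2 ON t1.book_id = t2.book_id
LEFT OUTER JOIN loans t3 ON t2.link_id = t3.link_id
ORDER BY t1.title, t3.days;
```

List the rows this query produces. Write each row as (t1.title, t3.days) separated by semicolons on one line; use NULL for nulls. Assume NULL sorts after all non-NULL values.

(Giver, NULL); (Giver, NULL); (Hamlet, NULL); (Iliad, NULL)

Step 1 — t1 LEFT JOIN t2 on book_id → 4 row(s).
Then LEFT JOIN `loans t3` on link_id: each of those 4 rows is kept; rows whose t2.link_id has no match in t3 get NULL for t3's columns.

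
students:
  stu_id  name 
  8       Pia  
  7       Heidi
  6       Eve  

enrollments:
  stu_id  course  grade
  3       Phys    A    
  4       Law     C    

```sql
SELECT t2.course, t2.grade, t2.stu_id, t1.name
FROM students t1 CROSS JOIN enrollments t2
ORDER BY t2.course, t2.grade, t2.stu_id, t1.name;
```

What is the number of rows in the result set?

6

CROSS JOIN pairs every row of `students` with every row of `enrollments`: 3 × 2 = 6 rows.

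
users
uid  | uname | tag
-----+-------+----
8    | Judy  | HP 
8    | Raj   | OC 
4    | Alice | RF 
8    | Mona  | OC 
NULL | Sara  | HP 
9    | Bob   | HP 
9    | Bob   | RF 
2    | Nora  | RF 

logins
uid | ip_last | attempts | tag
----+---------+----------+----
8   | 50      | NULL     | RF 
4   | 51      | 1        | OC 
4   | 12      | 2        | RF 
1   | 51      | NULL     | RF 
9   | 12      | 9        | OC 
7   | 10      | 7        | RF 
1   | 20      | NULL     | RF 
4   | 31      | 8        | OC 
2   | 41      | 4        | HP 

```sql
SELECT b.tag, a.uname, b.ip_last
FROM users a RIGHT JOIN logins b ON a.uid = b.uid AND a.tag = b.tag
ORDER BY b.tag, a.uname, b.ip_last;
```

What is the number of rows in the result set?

9

RIGHT JOIN keeps every row from `logins`; unmatched rows get NULL for `users`'s columns.
Matching on a.uid = b.uid AND a.tag = b.tag. A NULL in a compared column never satisfies the condition.
- a[0] uid=8, tag=HP → no match.
- a[1] uid=8, tag=OC → no match.
- a[2] uid=4, tag=RF → 1 match(es) in b → 1 row(s).
- a[3] uid=8, tag=OC → no match.
- a[4] uid=NULL, tag=HP → no match.
- a[5] uid=9, tag=HP → no match.
- a[6] uid=9, tag=RF → no match.
- a[7] uid=2, tag=RF → no match.
- 8 b row(s) had no a match → kept, a columns NULL.
Total: 1 matched + 8 padded = 9 rows.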